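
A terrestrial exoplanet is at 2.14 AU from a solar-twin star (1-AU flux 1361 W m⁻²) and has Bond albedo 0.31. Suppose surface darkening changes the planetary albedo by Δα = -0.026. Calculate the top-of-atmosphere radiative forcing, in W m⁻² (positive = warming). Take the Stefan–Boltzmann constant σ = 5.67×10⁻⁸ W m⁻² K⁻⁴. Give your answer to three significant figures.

Flux at the orbit: S = 1361/(2.14)² = 297.2 W m⁻².
TOA radiative forcing: ΔF = −S·Δα/4 = −297.2·(-0.026)/4 = 1.932 W m⁻².

1.93 W m⁻²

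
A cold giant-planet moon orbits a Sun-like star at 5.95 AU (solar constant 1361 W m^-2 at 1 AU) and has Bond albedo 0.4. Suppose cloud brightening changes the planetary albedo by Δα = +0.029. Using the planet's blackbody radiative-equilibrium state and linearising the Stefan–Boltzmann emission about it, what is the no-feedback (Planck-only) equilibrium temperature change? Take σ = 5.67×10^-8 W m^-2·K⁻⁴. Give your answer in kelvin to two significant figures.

Irradiance scales as 1/d², so S = 1361 W m^-2 × (1/5.95)² = 38.44 W m^-2.
Reference equilibrium: T_e = [S(1−α)/(4σ)]^(1/4) = 100.4 K.
TOA radiative forcing: ΔF = −S·Δα/4 = −38.44·(+0.029)/4 = -0.2787 W m^-2.
The Planck feedback parameter is 4σT_e³ = 0.2297 W m^-2/K.
So ΔT₀ = -0.2787/0.2297 = -1.21 K.

-1.2 K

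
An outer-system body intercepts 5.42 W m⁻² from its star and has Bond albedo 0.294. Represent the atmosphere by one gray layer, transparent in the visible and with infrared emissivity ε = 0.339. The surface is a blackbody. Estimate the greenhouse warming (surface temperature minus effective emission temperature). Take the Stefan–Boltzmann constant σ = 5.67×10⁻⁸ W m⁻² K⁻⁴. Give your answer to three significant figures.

At the top of the atmosphere, σT_e⁴ = S(1−α)/4 = 0.9566 W m⁻², giving T_e = 64.09 K.
The surface balance (absorbed SW + ε·downward IR = σT_s⁴) with T_a⁴ = T_s⁴/2 reduces to T_s = T_e·[2/(2−ε)]^¼ = 67.14 K.
The atmosphere warms the surface by 3.046 K.

3.05 K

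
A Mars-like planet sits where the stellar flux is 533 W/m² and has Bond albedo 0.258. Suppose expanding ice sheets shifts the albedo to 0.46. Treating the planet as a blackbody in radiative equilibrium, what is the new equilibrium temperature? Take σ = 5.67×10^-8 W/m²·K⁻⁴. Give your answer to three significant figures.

189 kelvin

With the new albedo, S(1−α₂)/4 = 71.95 W/m², so T₂ = 188.7 K.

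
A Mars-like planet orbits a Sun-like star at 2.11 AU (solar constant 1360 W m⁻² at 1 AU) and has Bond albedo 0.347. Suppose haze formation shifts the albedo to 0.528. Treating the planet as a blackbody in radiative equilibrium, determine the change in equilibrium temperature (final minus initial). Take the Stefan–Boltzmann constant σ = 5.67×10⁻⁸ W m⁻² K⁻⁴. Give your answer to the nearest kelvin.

-13 kelvin

Irradiance scales as 1/d², so S = 1360 W m⁻² × (1/2.11)² = 305.5 W m⁻².
Initial: T₁ = [S(1−0.347)/(4σ)]^(1/4) = 172.2 K.
With α = 0.528, T₂ = 158.8 K.
ΔT = T₂ − T₁ = -13.42 K.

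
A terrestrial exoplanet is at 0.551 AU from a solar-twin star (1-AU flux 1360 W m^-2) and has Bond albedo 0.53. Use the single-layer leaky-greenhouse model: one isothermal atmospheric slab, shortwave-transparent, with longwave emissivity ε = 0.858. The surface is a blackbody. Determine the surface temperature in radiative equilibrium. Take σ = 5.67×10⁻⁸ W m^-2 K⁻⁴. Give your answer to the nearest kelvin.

357 K

By the inverse-square law, S = 1360/0.551² = 4480 W m^-2.
Effective emission temperature (TOA balance): σT_e⁴ = S(1−α)/4 = 526.3 W m^-2 → T_e = 310.4 K.
The surface balance (absorbed SW + ε·downward IR = σT_s⁴) with T_a⁴ = T_s⁴/2 reduces to T_s = T_e·[2/(2−ε)]^¼ = 357.1 K.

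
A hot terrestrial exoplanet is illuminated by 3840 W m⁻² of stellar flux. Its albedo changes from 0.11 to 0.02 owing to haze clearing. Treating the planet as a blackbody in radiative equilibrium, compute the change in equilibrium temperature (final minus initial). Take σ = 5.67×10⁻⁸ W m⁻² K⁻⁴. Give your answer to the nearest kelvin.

Before: T₁ = [3840·0.89/(4σ)]^(1/4) = 350.4 K.
After:  T₂ = [3840·0.98/(4σ)]^(1/4) = 358.9 K.
Change: 358.9 − 350.4 = 8.540 K.

9 kelvin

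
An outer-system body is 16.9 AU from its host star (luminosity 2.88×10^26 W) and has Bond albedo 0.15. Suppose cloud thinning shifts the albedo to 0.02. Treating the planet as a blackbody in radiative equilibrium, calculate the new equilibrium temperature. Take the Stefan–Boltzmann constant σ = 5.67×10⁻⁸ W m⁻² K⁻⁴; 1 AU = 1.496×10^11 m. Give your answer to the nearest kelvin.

d = 16.9 × 1.496×10^11 m = 2.528×10^12 m.
Flux at the orbit: S = L/(4πd²) = 2.88×10^26/(4π·(2.53×10^12)²) = 3.585 W m⁻².
T₂ = [S(1−α₂)/(4σ)]^(1/4) = [3.585·0.98/(4σ)]^(1/4) = 62.74 K.

63 K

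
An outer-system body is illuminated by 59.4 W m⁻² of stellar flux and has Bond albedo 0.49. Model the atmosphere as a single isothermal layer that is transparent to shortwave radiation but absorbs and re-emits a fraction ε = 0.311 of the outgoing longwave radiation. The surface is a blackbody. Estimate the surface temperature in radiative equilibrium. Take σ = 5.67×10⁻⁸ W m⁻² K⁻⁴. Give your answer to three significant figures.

At the top of the atmosphere, σT_e⁴ = S(1−α)/4 = 7.574 W m⁻², giving T_e = 107.5 K.
Surface balance with a leaky layer gives σT_s⁴ = σT_e⁴·2/(2−ε), so T_s = T_e·[2/(2−0.311)]^(1/4) = 112.1 K.

112 kelvin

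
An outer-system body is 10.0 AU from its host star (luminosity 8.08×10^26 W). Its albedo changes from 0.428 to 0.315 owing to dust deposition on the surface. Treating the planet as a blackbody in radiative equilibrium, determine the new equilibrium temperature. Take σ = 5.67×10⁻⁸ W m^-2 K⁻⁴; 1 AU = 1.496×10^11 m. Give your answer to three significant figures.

d = 10.0 × 1.496×10^11 m = 1.496×10^12 m.
Flux at the orbit: S = L/(4πd²) = 8.08×10^26/(4π·(1.50×10^12)²) = 28.73 W m^-2.
New equilibrium: T₂ = [(1−0.315)·28.73/(4σ)]^(1/4) = 96.52 K.

96.5 K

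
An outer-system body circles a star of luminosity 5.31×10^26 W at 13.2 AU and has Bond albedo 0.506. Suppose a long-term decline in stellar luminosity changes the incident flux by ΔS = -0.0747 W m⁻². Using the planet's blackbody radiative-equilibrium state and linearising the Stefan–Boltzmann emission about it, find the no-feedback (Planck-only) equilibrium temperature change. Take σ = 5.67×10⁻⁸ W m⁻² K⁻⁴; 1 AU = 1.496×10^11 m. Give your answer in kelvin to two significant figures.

-0.12 kelvin

d = 13.2 × 1.496×10^11 m = 1.975×10^12 m.
Flux at the orbit: S = L/(4πd²) = 5.31×10^26/(4π·(1.97×10^12)²) = 10.84 W m⁻².
Reference equilibrium: T_e = [S(1−α)/(4σ)]^(1/4) = 69.70 K.
ΔF = Δ[S(1−α)]/4 = (1−0.506)·-0.0747/4 = -0.009225 W m⁻².
Linearising σT⁴ gives d(σT⁴)/dT = 4σT_e³ = 0.07680 W m⁻² per K.
So ΔT₀ = -0.009225/0.07680 = -0.120 K.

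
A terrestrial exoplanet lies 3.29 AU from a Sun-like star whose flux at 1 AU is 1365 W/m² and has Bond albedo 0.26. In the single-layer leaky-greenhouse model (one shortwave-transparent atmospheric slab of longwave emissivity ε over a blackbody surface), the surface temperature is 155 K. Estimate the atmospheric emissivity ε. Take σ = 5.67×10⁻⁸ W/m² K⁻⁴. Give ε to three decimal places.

Flux at the orbit: S = 1365/(3.29)² = 126.1 W/m².
First, T_e = [126.1·(1−0.26)/(4σ)]^(1/4) = 142.4 K.
Since (2−ε)/2 = (T_e/T_s)⁴ = 0.7129, ε = 0.5743.

0.574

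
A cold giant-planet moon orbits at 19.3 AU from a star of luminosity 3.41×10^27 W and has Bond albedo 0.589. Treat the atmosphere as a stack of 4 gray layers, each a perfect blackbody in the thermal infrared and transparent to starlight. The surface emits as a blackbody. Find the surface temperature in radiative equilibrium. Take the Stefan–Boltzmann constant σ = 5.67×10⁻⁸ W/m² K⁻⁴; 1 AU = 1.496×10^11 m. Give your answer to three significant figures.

d = 19.3 × 1.496×10^11 m = 2.887×10^12 m.
S = L/(4πd²) = 32.55 W/m².
Top-of-atmosphere balance: σT_e⁴ = S(1−α)/4 = 3.345 W/m² → T_e = 87.64 K.
For an N-layer opaque stack, T_s⁴ = (N+1)T_e⁴, hence T_s = (5)^(1/4)×87.64 K = 131.0 K.

131 kelvin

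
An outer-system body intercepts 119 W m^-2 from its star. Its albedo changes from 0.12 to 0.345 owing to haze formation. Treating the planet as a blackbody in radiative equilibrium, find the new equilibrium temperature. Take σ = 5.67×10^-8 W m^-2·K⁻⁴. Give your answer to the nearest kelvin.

136 K

New equilibrium: T₂ = [(1−0.345)·119.0/(4σ)]^(1/4) = 136.2 K.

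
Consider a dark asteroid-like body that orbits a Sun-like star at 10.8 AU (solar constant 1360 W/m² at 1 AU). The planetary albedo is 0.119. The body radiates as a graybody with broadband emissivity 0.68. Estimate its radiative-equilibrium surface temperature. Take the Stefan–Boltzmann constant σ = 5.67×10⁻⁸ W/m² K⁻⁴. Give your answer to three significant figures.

90.3 K

Flux at the orbit: S = 1360/(10.8)² = 11.66 W/m².
The planet absorbs (1−α)S over its disc πR² and re-emits over 4πR², so the mean absorbed flux is (1−0.119)·11.66/4 = 2.568 W/m².
Equating to εσT⁴ with ε = 0.68: T = (2.568/0.68σ)^(1/4) = 90.34 K.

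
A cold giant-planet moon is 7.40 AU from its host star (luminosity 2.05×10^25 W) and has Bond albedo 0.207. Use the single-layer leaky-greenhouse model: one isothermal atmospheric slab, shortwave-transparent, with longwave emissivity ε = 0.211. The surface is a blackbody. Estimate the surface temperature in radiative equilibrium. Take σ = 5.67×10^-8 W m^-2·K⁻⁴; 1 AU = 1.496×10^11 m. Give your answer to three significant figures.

47.8 kelvin

Orbital distance: d = 7.40 AU = 1.107×10^12 m.
Flux at the orbit: S = L/(4πd²) = 2.05×10^25/(4π·(1.11×10^12)²) = 1.331 W m^-2.
The planet radiates to space at T_e = [S(1−α)/(4σ)]^(1/4) = 46.45 K.
Surface balance with a leaky layer gives σT_s⁴ = σT_e⁴·2/(2−ε), so T_s = T_e·[2/(2−0.211)]^(1/4) = 47.76 K.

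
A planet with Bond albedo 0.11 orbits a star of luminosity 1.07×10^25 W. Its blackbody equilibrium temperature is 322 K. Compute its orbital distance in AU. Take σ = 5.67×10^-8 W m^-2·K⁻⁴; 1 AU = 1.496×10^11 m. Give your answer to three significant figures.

0.118 AU

Energy balance gives S = 4σT⁴/(1−α) = 2740 W m^-2.
S = L/(4πd²) → d = √(L/4πS) = √(1.07×10^25/(4π·2740)) = 1.763×10^10 m = 0.1178 AU.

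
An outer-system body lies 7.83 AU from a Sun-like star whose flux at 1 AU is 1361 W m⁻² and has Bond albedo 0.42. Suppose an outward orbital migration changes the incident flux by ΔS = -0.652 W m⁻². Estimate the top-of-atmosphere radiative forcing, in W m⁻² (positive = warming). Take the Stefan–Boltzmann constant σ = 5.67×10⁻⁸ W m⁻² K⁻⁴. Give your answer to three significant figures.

Irradiance scales as 1/d², so S = 1361 W m⁻² × (1/7.83)² = 22.20 W m⁻².
TOA radiative forcing: ΔF = (1−α)ΔS/4 = 0.58·(-0.652)/4 = -0.09454 W m⁻².

-0.0945 W m⁻²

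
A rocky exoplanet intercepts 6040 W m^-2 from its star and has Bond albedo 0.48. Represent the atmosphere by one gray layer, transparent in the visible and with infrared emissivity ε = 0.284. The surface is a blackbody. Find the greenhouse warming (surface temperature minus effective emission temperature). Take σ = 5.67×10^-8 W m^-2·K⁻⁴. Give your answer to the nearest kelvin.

Effective emission temperature (TOA balance): σT_e⁴ = S(1−α)/4 = 785.2 W m^-2 → T_e = 343.0 K.
For a single slab of emissivity ε, T_s⁴ = 2T_e⁴/(2−ε); thus T_s = 343.0·(1.166)^(1/4) = 356.4 K.
T_s − T_e = 356.4 − 343.0 = 13.39 K.

13 kelvin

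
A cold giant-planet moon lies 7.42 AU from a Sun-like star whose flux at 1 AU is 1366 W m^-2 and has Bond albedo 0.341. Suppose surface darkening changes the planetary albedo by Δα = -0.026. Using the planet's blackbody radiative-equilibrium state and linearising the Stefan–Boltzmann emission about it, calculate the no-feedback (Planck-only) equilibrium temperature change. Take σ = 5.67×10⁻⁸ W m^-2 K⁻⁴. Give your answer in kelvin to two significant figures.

Irradiance scales as 1/d², so S = 1366 W m^-2 × (1/7.42)² = 24.81 W m^-2.
Unperturbed T_e = [24.81·(1−0.341)/(4σ)]^¼ = 92.14 K.
The change in absorbed flux is Δ[S(1−α)/4] = −SΔα/4 = 0.1613 W m^-2.
The Planck feedback parameter is 4σT_e³ = 0.1774 W m^-2/K.
Hence the no-feedback warming is ΔF/(4σT_e³) = 0.909 K.

0.91 kelvin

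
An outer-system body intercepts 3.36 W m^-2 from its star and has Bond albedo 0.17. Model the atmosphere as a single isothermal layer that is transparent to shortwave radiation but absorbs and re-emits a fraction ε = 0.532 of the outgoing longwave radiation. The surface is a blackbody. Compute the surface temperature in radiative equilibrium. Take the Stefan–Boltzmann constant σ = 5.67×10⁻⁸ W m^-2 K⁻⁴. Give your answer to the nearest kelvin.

64 K

Effective emission temperature (TOA balance): σT_e⁴ = S(1−α)/4 = 0.6972 W m^-2 → T_e = 59.22 K.
Surface balance with a leaky layer gives σT_s⁴ = σT_e⁴·2/(2−ε), so T_s = T_e·[2/(2−0.532)]^(1/4) = 63.98 K.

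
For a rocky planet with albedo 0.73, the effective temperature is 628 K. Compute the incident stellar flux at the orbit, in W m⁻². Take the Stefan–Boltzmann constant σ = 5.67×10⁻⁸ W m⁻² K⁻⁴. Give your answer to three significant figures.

From S(1−α)/4 = σT⁴: S = 4σT⁴/(1−α).
The emitted flux is σT⁴ = 8819 W m⁻².
So S = 4×8819/(1−0.73) = 1.307×10^5 W m⁻².

1.31×10^5 W m⁻²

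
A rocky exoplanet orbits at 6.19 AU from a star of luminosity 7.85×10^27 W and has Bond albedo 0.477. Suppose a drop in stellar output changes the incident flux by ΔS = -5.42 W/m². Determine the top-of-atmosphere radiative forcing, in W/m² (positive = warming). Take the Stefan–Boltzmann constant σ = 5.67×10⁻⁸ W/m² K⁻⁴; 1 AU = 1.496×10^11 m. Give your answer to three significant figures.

-0.709 W/m²

Orbital distance: d = 6.19 AU = 9.260×10^11 m.
Flux at the orbit: S = L/(4πd²) = 7.85×10^27/(4π·(9.26×10^11)²) = 728.5 W/m².
TOA radiative forcing: ΔF = (1−α)ΔS/4 = 0.523·(-5.42)/4 = -0.7087 W/m².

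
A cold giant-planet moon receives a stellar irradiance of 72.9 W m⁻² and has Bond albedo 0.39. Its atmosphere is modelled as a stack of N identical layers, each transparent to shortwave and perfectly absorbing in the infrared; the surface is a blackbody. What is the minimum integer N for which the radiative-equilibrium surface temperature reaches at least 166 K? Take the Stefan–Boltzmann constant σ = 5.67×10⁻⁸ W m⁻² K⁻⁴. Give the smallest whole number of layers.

3

Top-of-atmosphere balance: σT_e⁴ = S(1−α)/4 = 11.12 W m⁻² → T_e = 118.3 K.
Since T_s⁴ = (N+1)T_e⁴, we need N ≥ (T_s/T_e)⁴ − 1 = 2.873.
The minimum whole number is N = 3.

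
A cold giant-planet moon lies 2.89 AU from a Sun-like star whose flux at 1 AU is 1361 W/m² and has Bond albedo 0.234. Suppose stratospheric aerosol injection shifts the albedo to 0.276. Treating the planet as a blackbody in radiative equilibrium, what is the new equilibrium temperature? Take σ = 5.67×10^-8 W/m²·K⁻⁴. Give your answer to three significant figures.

151 K

By the inverse-square law, S = 1361/2.89² = 163.0 W/m².
T₂ = [S(1−α₂)/(4σ)]^(1/4) = [163.0·0.724/(4σ)]^(1/4) = 151.0 K.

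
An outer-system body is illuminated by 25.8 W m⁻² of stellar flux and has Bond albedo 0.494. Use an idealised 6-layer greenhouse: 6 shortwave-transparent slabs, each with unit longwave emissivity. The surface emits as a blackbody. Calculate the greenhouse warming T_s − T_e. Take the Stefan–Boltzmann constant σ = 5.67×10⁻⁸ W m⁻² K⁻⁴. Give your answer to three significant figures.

The effective emission temperature is T_e = [S(1−α)/(4σ)]^¼ = 87.10 K.
Surface: T_s = (7)^¼·T_e = 141.7 K.
So the greenhouse effect raises the surface by 141.7 − 87.10 = 54.58 K.

54.6 K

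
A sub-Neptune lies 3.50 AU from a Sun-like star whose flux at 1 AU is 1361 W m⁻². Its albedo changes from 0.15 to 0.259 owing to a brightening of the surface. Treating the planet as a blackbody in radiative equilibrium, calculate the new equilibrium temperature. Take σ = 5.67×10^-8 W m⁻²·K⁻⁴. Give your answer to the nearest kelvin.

138 kelvin

Irradiance scales as 1/d², so S = 1361 W m⁻² × (1/3.50)² = 111.1 W m⁻².
T₂ = [S(1−α₂)/(4σ)]^(1/4) = [111.1·0.741/(4σ)]^(1/4) = 138.0 K.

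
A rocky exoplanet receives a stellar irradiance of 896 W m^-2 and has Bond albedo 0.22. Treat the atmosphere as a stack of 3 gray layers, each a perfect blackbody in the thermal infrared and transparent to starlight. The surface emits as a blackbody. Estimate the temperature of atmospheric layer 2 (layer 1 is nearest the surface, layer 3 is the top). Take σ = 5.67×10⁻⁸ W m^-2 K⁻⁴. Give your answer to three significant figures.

280 kelvin

Top-of-atmosphere balance: σT_e⁴ = S(1−α)/4 = 174.7 W m^-2 → T_e = 235.6 K.
The net upward flux σT_e⁴ is constant between every pair of levels, so T_k⁴ = (N+1−k)T_e⁴.
T_2 = (2)^(1/4)·235.6 = 280.2 K.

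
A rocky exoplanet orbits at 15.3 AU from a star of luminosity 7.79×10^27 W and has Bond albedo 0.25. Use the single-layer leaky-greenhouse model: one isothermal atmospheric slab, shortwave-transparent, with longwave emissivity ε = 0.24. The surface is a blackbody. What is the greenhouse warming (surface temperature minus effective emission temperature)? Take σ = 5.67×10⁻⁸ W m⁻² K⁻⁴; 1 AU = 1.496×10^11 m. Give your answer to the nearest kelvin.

d = 15.3 × 1.496×10^11 m = 2.289×10^12 m.
S = L/(4πd²) = 118.3 W m⁻².
Effective emission temperature (TOA balance): σT_e⁴ = S(1−α)/4 = 22.19 W m⁻² → T_e = 140.6 K.
For a single slab of emissivity ε, T_s⁴ = 2T_e⁴/(2−ε); thus T_s = 140.6·(1.136)^(1/4) = 145.2 K.
T_s − T_e = 145.2 − 140.6 = 4.567 K.

5 K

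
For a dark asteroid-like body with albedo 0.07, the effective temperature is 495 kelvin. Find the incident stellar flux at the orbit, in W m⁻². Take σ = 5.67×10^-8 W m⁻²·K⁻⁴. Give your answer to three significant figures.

14600 W m⁻²

Invert the energy balance for S: S = 4σT⁴/(1−α).
σT⁴ = 5.67×10⁻⁸·(495)⁴ = 3404 W m⁻².
So S = 4×3404/(1−0.07) = 14640 W m⁻².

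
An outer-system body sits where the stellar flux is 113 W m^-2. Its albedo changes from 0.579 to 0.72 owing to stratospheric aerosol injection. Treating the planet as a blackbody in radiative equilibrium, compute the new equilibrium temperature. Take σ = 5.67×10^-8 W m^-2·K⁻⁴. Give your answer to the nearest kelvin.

T₂ = [S(1−α₂)/(4σ)]^(1/4) = [113.0·0.28/(4σ)]^(1/4) = 108.7 K.

109 K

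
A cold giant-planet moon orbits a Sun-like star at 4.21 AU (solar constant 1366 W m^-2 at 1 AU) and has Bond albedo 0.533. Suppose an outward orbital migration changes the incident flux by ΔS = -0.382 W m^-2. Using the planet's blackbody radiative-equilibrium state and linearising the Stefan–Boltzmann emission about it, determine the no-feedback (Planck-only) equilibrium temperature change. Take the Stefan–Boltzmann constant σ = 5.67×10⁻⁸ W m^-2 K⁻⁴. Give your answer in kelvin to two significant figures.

-0.14 kelvin

By the inverse-square law, S = 1366/4.21² = 77.07 W m^-2.
Unperturbed T_e = [77.07·(1−0.533)/(4σ)]^¼ = 112.2 K.
TOA radiative forcing: ΔF = (1−α)ΔS/4 = 0.467·(-0.382)/4 = -0.04460 W m^-2.
Planck response: λ_P = 4σT_e³ = 4·5.67×10⁻⁸·(112.2)³ = 0.3207 W m^-2/K.
ΔT₀ = ΔF/λ_P = -0.04460/0.3207 = -0.139 K.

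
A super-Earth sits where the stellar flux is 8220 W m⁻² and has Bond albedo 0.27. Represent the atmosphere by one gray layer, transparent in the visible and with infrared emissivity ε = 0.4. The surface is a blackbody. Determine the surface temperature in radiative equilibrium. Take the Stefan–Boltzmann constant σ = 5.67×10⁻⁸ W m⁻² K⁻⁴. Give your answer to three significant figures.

The planet radiates to space at T_e = [S(1−α)/(4σ)]^(1/4) = 403.3 K.
Surface balance with a leaky layer gives σT_s⁴ = σT_e⁴·2/(2−ε), so T_s = T_e·[2/(2−0.4)]^(1/4) = 426.4 K.

426 K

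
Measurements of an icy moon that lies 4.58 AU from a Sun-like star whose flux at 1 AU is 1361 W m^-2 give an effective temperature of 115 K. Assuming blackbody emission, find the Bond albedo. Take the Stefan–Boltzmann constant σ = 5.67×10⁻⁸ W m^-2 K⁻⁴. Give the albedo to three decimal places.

0.389

By the inverse-square law, S = 1361/4.58² = 64.88 W m^-2.
From σT⁴ = S(1−α)/4 we invert for α: 1−α = 4σT⁴/S.
4σT⁴ = 4·5.67×10⁻⁸·(115)⁴ = 39.67 W m^-2.
1−α = 39.67/64.88 = 0.6114, so α = 0.3886.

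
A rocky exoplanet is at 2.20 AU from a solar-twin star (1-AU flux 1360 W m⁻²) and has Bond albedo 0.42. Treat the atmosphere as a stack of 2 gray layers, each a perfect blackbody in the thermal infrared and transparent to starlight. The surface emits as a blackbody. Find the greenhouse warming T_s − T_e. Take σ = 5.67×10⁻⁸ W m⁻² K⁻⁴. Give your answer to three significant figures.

51.7 K

Irradiance scales as 1/d², so S = 1360 W m⁻² × (1/2.20)² = 281.0 W m⁻².
OLR = S(1−α)/4 = 40.74 W m⁻²; the top layer radiates at T_e = 163.7 K.
Surface: T_s = (3)^¼·T_e = 215.5 K.
Warming: T_s − T_e = 51.75 K.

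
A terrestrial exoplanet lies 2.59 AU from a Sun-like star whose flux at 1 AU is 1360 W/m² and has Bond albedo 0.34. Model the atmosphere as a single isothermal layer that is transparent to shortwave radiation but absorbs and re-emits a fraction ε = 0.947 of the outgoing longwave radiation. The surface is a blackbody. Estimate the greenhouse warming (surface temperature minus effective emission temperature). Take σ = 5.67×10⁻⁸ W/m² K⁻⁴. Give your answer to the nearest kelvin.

27 K

By the inverse-square law, S = 1360/2.59² = 202.7 W/m².
The planet radiates to space at T_e = [S(1−α)/(4σ)]^(1/4) = 155.9 K.
Surface balance with a leaky layer gives σT_s⁴ = σT_e⁴·2/(2−ε), so T_s = T_e·[2/(2−0.947)]^(1/4) = 183.0 K.
The atmosphere warms the surface by 27.11 K.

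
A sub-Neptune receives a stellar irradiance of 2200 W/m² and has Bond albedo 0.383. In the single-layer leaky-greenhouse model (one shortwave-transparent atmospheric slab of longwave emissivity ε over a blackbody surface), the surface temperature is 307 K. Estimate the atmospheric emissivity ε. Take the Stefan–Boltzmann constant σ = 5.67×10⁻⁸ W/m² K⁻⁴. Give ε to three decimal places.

Effective temperature: T_e = [S(1−α)/(4σ)]^(1/4) = 278.1 K.
Since (2−ε)/2 = (T_e/T_s)⁴ = 0.6738, ε = 0.6525.

0.652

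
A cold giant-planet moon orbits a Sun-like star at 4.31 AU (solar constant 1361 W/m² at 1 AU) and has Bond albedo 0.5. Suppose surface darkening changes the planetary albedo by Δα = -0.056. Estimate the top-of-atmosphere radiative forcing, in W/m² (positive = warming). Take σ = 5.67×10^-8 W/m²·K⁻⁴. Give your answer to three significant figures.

1.03 W/m²

By the inverse-square law, S = 1361/4.31² = 73.27 W/m².
TOA radiative forcing: ΔF = −S·Δα/4 = −73.27·(-0.056)/4 = 1.026 W/m².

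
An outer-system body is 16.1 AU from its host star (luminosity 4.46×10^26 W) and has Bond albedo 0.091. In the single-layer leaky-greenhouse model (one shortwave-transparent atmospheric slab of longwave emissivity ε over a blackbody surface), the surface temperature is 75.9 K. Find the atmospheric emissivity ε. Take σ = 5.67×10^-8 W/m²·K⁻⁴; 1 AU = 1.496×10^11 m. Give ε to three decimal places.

0.522

Orbital distance: d = 16.1 AU = 2.409×10^12 m.
Flux at the orbit: S = L/(4πd²) = 4.46×10^26/(4π·(2.41×10^12)²) = 6.118 W/m².
Effective temperature: T_e = [S(1−α)/(4σ)]^(1/4) = 70.37 K.
Since (2−ε)/2 = (T_e/T_s)⁴ = 0.7389, ε = 0.5223.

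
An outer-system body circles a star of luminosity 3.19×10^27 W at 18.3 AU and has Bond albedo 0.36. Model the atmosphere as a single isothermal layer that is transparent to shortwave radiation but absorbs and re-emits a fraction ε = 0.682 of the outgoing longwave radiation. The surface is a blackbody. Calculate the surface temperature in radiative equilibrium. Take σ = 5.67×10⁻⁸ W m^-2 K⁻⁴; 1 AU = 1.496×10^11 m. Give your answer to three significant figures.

d = 18.3 × 1.496×10^11 m = 2.738×10^12 m.
Spreading L over a sphere of radius d: S = 3.19×10^27/(4π·2.74×10^12²) = 33.87 W m^-2.
The planet radiates to space at T_e = [S(1−α)/(4σ)]^(1/4) = 98.88 K.
Surface balance with a leaky layer gives σT_s⁴ = σT_e⁴·2/(2−ε), so T_s = T_e·[2/(2−0.682)]^(1/4) = 109.7 K.

110 K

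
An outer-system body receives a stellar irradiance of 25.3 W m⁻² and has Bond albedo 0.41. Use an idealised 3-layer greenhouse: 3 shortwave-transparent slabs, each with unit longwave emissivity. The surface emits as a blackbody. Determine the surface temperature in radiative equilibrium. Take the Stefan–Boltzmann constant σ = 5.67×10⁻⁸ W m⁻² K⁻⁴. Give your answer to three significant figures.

Top-of-atmosphere balance: σT_e⁴ = S(1−α)/4 = 3.732 W m⁻² → T_e = 90.07 K.
For an N-layer opaque stack, T_s⁴ = (N+1)T_e⁴, hence T_s = (4)^(1/4)×90.07 K = 127.4 K.

127 kelvin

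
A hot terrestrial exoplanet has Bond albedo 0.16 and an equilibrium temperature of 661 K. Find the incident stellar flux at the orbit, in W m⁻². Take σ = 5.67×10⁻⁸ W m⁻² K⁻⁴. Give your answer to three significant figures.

Invert the energy balance for S: S = 4σT⁴/(1−α).
The emitted flux is σT⁴ = 10820 W m⁻².
So S = 4×10820/(1−0.16) = 51540 W m⁻².

51500 W m⁻²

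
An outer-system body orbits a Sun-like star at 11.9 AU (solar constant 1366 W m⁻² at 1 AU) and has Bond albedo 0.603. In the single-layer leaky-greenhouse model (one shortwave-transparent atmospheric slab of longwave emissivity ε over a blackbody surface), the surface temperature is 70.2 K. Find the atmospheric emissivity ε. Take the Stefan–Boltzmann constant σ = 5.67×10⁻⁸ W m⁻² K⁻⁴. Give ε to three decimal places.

0.609

Irradiance scales as 1/d², so S = 1366 W m⁻² × (1/11.9)² = 9.646 W m⁻².
First, T_e = [9.646·(1−0.603)/(4σ)]^(1/4) = 64.10 K.
Inverting T_s⁴ = 2T_e⁴/(2−ε): (T_e/T_s)⁴ = 0.6953, so ε = 2(1 − 0.6953) = 0.6095.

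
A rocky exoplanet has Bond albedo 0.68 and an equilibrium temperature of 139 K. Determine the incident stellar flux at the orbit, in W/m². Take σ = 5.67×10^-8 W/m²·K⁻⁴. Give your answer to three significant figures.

265 W/m²

Invert the energy balance for S: S = 4σT⁴/(1−α).
The emitted flux is σT⁴ = 21.17 W/m².
So S = 4×21.17/(1−0.68) = 264.6 W/m².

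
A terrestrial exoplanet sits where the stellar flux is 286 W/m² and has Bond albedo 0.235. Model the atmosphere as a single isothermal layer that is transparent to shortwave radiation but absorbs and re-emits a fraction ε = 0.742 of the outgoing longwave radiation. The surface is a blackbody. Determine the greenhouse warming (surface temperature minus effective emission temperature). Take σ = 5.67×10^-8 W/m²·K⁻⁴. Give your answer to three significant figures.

Effective emission temperature (TOA balance): σT_e⁴ = S(1−α)/4 = 54.70 W/m² → T_e = 176.2 K.
The surface balance (absorbed SW + ε·downward IR = σT_s⁴) with T_a⁴ = T_s⁴/2 reduces to T_s = T_e·[2/(2−ε)]^¼ = 197.9 K.
Greenhouse warming: T_s − T_e = 21.66 K.

21.7 K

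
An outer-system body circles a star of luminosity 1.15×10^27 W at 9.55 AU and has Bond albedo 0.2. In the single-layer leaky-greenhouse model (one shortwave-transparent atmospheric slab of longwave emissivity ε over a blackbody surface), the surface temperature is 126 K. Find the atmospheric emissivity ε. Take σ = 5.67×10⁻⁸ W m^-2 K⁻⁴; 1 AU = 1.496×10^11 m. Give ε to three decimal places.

d = 9.55 × 1.496×10^11 m = 1.429×10^12 m.
Flux at the orbit: S = L/(4πd²) = 1.15×10^27/(4π·(1.43×10^12)²) = 44.84 W m^-2.
First, T_e = [44.84·(1−0.2)/(4σ)]^(1/4) = 112.1 K.
Since (2−ε)/2 = (T_e/T_s)⁴ = 0.6275, ε = 0.7451.

0.745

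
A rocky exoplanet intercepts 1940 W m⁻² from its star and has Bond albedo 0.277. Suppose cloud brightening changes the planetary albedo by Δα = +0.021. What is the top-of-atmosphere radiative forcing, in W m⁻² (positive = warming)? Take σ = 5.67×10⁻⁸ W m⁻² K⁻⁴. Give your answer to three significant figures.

-10.2 W m⁻²

ΔF = −(S/4)Δα = −(1940/4)×(+0.021) = -10.19 W m⁻².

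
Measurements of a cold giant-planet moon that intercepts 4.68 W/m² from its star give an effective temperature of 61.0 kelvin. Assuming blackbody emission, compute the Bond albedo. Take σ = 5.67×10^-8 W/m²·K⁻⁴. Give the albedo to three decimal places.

0.329

From σT⁴ = S(1−α)/4 we invert for α: 1−α = 4σT⁴/S.
4σT⁴ = 4·5.67×10⁻⁸·(61.0)⁴ = 3.140 W/m².
1−α = 3.140/4.680 = 0.6710, so α = 0.3290.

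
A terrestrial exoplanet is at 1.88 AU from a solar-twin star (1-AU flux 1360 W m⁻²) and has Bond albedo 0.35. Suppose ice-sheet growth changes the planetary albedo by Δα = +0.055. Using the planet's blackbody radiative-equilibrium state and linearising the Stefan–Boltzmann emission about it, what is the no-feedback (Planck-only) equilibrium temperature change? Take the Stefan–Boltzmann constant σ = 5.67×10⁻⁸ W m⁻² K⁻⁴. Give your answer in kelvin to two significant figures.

Irradiance scales as 1/d², so S = 1360 W m⁻² × (1/1.88)² = 384.8 W m⁻².
Unperturbed T_e = [384.8·(1−0.35)/(4σ)]^¼ = 182.2 K.
The change in absorbed flux is Δ[S(1−α)/4] = −SΔα/4 = -5.291 W m⁻².
Linearising σT⁴ gives d(σT⁴)/dT = 4σT_e³ = 1.373 W m⁻² per K.
Hence the no-feedback warming is ΔF/(4σT_e³) = -3.85 K.

-3.9 kelvin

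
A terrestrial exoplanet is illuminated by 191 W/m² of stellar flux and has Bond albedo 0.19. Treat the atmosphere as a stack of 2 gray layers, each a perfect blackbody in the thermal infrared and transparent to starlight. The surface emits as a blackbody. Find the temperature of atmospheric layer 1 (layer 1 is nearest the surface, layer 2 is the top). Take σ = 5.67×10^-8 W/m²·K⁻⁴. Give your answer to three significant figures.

192 K

OLR = S(1−α)/4 = 38.68 W/m²; the top layer radiates at T_e = 161.6 K.
In the N-layer model, layer k (counted from the surface) has T_k = (N+1−k)^(1/4)·T_e.
With k = 1: T_1 = (2+1−1)^¼·161.6 K = 192.2 K.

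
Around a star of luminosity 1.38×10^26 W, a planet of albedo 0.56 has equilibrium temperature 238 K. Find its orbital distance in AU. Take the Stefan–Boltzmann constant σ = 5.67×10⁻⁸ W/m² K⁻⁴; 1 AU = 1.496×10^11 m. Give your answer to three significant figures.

Energy balance gives S = 4σT⁴/(1−α) = 1654 W/m².
Then d = [L/(4πS)]^(1/2) = 8.149×10^10 m, i.e. 0.5447 AU.

0.545 AU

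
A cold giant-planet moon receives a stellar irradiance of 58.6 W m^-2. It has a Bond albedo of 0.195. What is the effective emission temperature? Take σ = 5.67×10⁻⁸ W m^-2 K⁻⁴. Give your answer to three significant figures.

Absorbed flux (global mean): S(1−α)/4 = 58.60·0.805/4 = 11.79 W m^-2.
Balancing against σT⁴: T = (11.79/5.67×10⁻⁸)^(1/4) = 120.1 K.

120 kelvin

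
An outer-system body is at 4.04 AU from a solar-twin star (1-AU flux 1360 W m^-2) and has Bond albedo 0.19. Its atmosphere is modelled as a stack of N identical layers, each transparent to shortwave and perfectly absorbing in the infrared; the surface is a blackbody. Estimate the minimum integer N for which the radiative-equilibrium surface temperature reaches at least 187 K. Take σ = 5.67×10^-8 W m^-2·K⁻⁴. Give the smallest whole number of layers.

By the inverse-square law, S = 1360/4.04² = 83.33 W m^-2.
Top-of-atmosphere balance: σT_e⁴ = S(1−α)/4 = 16.87 W m^-2 → T_e = 131.3 K.
Need (N+1)T_e⁴ ≥ T_s⁴, i.e. N+1 ≥ (187/131.3)⁴ = 4.109.
Rounding up, N = 4.

4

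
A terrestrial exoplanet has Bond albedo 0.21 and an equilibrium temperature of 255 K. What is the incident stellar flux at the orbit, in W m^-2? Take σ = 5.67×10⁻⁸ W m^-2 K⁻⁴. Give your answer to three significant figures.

1210 W m^-2

Invert the energy balance for S: S = 4σT⁴/(1−α).
The emitted flux is σT⁴ = 239.7 W m^-2.
So S = 4×239.7/(1−0.21) = 1214 W m^-2.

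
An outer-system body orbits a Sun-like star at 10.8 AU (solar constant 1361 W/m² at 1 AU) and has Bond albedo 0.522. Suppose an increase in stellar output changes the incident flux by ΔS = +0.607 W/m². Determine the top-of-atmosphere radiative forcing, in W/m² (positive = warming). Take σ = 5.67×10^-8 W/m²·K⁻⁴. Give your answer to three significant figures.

0.0725 W/m²

Irradiance scales as 1/d², so S = 1361 W/m² × (1/10.8)² = 11.67 W/m².
Only a fraction (1−α) is absorbed and it's spread over 4πR², so ΔF = (1−α)ΔS/4 = 0.07254 W/m².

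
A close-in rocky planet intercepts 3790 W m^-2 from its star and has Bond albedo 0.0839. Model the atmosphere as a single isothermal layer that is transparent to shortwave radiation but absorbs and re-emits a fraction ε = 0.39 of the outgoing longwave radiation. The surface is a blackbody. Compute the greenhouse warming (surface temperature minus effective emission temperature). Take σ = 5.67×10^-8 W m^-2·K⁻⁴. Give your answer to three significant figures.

The planet radiates to space at T_e = [S(1−α)/(4σ)]^(1/4) = 351.8 K.
Surface balance with a leaky layer gives σT_s⁴ = σT_e⁴·2/(2−ε), so T_s = T_e·[2/(2−0.39)]^(1/4) = 371.4 K.
Greenhouse warming: T_s − T_e = 19.60 K.

19.6 K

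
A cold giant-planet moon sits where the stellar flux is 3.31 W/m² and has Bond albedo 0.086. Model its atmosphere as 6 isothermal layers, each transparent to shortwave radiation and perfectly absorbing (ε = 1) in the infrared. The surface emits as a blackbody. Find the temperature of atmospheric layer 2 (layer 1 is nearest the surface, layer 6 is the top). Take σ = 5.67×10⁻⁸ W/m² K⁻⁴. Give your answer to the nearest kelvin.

Top-of-atmosphere balance: σT_e⁴ = S(1−α)/4 = 0.7563 W/m² → T_e = 60.43 K.
The net upward flux σT_e⁴ is constant between every pair of levels, so T_k⁴ = (N+1−k)T_e⁴.
T_2 = (5)^(1/4)·60.43 = 90.37 K.

90 K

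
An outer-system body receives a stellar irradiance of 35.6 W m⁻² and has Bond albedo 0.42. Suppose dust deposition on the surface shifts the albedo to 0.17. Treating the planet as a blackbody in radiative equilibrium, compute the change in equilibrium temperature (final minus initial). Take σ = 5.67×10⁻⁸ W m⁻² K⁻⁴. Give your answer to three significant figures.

Initial: T₁ = [S(1−0.42)/(4σ)]^(1/4) = 97.68 K.
With α = 0.17, T₂ = 106.8 K.
Change: 106.8 − 97.68 = 9.156 K.

9.16 K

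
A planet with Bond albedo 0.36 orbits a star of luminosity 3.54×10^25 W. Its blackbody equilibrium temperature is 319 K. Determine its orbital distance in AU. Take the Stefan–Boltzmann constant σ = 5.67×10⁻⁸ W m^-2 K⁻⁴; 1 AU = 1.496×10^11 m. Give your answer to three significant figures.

0.185 AU

Required flux: S = 4σT⁴/(1−α) = 3670 W m^-2.
Then d = [L/(4πS)]^(1/2) = 2.771×10^10 m, i.e. 0.1852 AU.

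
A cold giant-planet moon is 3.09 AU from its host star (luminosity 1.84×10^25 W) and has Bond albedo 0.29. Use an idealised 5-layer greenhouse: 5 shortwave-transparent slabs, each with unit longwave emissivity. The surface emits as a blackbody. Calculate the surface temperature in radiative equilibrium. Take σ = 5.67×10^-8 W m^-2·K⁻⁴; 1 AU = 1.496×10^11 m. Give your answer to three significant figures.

d = 3.09 × 1.496×10^11 m = 4.623×10^11 m.
Flux at the orbit: S = L/(4πd²) = 1.84×10^25/(4π·(4.62×10^11)²) = 6.852 W m^-2.
The effective emission temperature is T_e = [S(1−α)/(4σ)]^¼ = 68.06 K.
Layer-by-layer balance gives σT_s⁴ = (N+1)σT_e⁴, so T_s = 6^¼·68.06 = 106.5 K.

107 K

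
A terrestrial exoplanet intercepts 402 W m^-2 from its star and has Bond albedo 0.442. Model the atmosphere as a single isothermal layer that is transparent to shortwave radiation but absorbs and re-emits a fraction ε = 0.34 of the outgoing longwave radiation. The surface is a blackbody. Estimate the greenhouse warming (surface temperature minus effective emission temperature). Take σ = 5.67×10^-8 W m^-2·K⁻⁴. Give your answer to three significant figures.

At the top of the atmosphere, σT_e⁴ = S(1−α)/4 = 56.08 W m^-2, giving T_e = 177.3 K.
The surface balance (absorbed SW + ε·downward IR = σT_s⁴) with T_a⁴ = T_s⁴/2 reduces to T_s = T_e·[2/(2−ε)]^¼ = 185.8 K.
Greenhouse warming: T_s − T_e = 8.456 K.

8.46 K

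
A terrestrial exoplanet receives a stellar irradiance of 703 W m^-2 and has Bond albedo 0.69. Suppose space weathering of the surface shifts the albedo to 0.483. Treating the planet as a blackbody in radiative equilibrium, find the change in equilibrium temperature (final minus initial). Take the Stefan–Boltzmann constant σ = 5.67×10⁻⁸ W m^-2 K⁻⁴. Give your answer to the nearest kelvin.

24 kelvin

Initial: T₁ = [S(1−0.69)/(4σ)]^(1/4) = 176.1 K.
After:  T₂ = [703.0·0.517/(4σ)]^(1/4) = 200.1 K.
Change: 200.1 − 176.1 = 24.02 K.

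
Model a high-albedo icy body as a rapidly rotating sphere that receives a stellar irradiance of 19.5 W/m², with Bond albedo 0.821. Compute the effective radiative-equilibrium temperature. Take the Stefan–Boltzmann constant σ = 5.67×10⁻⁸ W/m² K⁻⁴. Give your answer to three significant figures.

Absorbed flux (global mean): S(1−α)/4 = 19.50·0.179/4 = 0.8726 W/m².
In equilibrium σT⁴ equals this, so T = 62.63 K.

62.6 K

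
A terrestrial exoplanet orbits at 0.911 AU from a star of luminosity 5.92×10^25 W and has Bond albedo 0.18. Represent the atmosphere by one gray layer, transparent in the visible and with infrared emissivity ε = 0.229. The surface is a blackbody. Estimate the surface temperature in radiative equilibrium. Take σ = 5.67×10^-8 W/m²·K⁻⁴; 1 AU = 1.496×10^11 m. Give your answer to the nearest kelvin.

179 K

d = 0.911 × 1.496×10^11 m = 1.363×10^11 m.
S = L/(4πd²) = 253.6 W/m².
Effective emission temperature (TOA balance): σT_e⁴ = S(1−α)/4 = 52.00 W/m² → T_e = 174.0 K.
The surface balance (absorbed SW + ε·downward IR = σT_s⁴) with T_a⁴ = T_s⁴/2 reduces to T_s = T_e·[2/(2−ε)]^¼ = 179.4 K.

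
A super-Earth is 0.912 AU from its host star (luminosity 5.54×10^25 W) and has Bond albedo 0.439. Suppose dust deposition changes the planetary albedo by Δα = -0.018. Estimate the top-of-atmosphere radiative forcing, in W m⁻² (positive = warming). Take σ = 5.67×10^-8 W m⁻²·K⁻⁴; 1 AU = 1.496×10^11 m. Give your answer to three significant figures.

1.07 W m⁻²

Orbital distance: d = 0.912 AU = 1.364×10^11 m.
Spreading L over a sphere of radius d: S = 5.54×10^25/(4π·1.36×10^11²) = 236.8 W m⁻².
ΔF = −(S/4)Δα = −(236.8/4)×(-0.018) = 1.066 W m⁻².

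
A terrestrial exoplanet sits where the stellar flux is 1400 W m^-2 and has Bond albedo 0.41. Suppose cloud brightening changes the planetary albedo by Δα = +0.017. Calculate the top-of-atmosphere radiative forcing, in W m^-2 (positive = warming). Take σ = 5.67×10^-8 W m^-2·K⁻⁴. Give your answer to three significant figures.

TOA radiative forcing: ΔF = −S·Δα/4 = −1400·(+0.017)/4 = -5.950 W m^-2.

-5.95 W m^-2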